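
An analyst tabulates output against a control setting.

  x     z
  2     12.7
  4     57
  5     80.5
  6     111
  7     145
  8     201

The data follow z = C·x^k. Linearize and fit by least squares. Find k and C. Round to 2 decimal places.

k = 1.95, C = 3.43

Let Y = ln z. Fitting Y = k·ln x + ln C by least squares:
AᵀA = [[16.3136, 9.5060]; [9.5060, 6]], rhs = [43.5797, 25.9625]ᵀ  (here Σln x = 9.5060, Σ(ln x)² = 16.3136, Σln z = 25.9625, Σln x·ln z = 43.5797).
Δ = 16.3136·6 − (9.5060)² = 7.5177; k = (43.5797·6 − 9.5060·25.9625)/7.5177 = 1.95262, ln C = (16.3136·25.9625 − 9.5060·43.5797)/7.5177 = 1.23349, so C = exp(1.23349) = 3.43319.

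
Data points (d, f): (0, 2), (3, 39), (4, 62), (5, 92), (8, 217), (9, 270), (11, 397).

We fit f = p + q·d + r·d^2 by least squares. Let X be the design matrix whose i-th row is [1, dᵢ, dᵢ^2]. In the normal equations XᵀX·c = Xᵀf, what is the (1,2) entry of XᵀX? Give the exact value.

40

Row 1 ↔ basis 1, column 2 ↔ basis d, so (XᵀX)_{1,2} = Σᵢ d = (1)·(0) + (1)·(3) + (1)·(4) + (1)·(5) + (1)·(8) + (1)·(9) + (1)·(11) = 40.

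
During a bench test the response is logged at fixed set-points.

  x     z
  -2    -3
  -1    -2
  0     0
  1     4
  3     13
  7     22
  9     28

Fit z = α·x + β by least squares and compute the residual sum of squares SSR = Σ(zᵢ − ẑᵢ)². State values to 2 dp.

Normal-equation sums: Σx·x = 145, Σx = 17, Σ1 = 7.
And Σx·z = 457, Σz = 62.
Normal equations: [[145, 17]; [17, 7]]·[α, β]ᵀ = [457, 62]ᵀ.
Eliminating β: 7·(row 1) − 17·(row 2) gives 726·α = 7·457 − 17·62 = 2145, so α = 65/22.
Then β = (62 − 17·(65/22))/7 = 37/22.
Residuals: 27/22, -8/11, -37/22, -7/11, 27/11, -4/11, -3/11; SSR = 23/2.

SSR = 11.50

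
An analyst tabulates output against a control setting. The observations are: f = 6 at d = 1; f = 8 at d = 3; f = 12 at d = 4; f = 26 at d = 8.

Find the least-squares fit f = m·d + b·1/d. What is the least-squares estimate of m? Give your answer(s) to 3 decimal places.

m = 3.081

Entries of MᵀM: Σd·d = 90, Σd·1/d = 4, Σ1/d·1/d = 685/576.
Right-hand side: Σd·f = 286, Σ1/d·f = 179/12.
MᵀM·[m, b]ᵀ = Mᵀf becomes [[90, 4]; [4, 685/576]]·[m, b]ᵀ = [286, 179/12]ᵀ.
Eliminating b: (685/576)·(row 1) − 4·(row 2) gives (2913/32)·m = (685/576)·286 − 4·(179/12) = 80771/288, so m = 80771/26217.
Then b = ((179/12) − 4·(80771/26217))/(685/576) = 6352/2913.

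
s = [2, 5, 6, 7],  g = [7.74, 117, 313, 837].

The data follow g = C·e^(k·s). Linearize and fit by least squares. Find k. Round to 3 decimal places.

Taking logs, ln g = k·s + ln C, so regress ln g on s.
Sums: Σs = 20.0000, Σ(s)² = 114.0000, Σln g = 19.2846, Σs·ln g = 109.4897.
Normal system: [[114.0000, 20.0000]; [20.0000, 4]]·[k, ln C]ᵀ = [109.4897, 19.2846]ᵀ.
Solving (det = 56.0000): k = 0.93333, ln C = 0.15449.

k = 0.933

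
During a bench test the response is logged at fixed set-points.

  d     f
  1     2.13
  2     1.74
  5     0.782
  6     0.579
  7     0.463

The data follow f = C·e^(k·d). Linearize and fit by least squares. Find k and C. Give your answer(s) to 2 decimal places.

k = -0.26, C = 2.84

With ln fᵢ as the transformed response and dᵢ as the regressor:
Σd = 21.0000, Σ(d)² = 115.0000, Σln f = -0.2524, Σd·ln f = -8.0345.
Equations: 115.0000·k + 21.0000·ln C = -8.0345;  21.0000·k + 5·ln C = -0.2524.
Slope k = (n·Σd·ln f − Σd·Σln f)/(n·Σ(d)² − (Σd)²) = (5·-8.0345 − 21.0000·-0.2524)/134.0000 = -0.26024; ln C = (Σln f − k·Σd)/n = 1.04255, so C = exp(1.04255) = 2.83645.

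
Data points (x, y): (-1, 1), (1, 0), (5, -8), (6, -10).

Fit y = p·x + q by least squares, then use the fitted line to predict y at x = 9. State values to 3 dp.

ŷ = -14.603

The normal system AᵀA·[p, q]ᵀ = Aᵀy is [[63, 11]; [11, 4]]·[p, q]ᵀ = [-101, -17]ᵀ.
Δ = 63·4 − 11² = 131.
p = ((-101)·4 − 11·(-17))/131 = -217/131; q = (63·(-17) − 11·(-101))/131 = 40/131.
At x = 9: ŷ = (-217/131)·(9) + (40/131)·(1) = -1913/131.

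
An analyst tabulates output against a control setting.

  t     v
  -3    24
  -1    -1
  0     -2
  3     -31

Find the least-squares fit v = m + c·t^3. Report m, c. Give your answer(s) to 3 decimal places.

MᵀM·[m, c]ᵀ = Mᵀv reads: 4·m + (-1)·c = -10;  (-1)·m + 1459·c = -1484.
Determinant 4·1459 − (-1)² = 5835.
m = ((-10)·1459 − (-1)·(-1484))/5835 = -5358/1945; c = (4·(-1484) − (-1)·(-10))/5835 = -1982/1945.

m = -2.755, c = -1.019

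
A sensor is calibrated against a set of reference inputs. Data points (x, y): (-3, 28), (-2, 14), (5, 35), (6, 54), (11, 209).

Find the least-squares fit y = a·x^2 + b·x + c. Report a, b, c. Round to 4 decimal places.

a = 2.0072, b = -3.0979, c = 0.2514

Setting ∂/∂a … = 0 gives: 16659·a + 1637·b + 195·c = 28416;  1637·a + 195·b + 17·c = 2686;  195·a + 17·b + 5·c = 340.
Inverting the 3×3 Gram matrix, [a, b, c]ᵀ = [736479/366916, -1136655/366916, 46117/183458]ᵀ.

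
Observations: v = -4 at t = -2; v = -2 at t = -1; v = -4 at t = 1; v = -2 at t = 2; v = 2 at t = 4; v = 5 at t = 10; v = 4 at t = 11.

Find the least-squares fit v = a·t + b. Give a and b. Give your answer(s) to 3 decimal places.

Forming AᵀA = [[247, 25]; [25, 7]] and Aᵀv = [104, -1]ᵀ gives AᵀA·[a, b]ᵀ = Aᵀv.
Eliminating b: 7·(row 1) − 25·(row 2) gives 1104·a = 7·104 − 25·(-1) = 753, so a = 251/368.
Then b = ((-1) − 25·(251/368))/7 = -949/368.

a = 0.682, b = -2.579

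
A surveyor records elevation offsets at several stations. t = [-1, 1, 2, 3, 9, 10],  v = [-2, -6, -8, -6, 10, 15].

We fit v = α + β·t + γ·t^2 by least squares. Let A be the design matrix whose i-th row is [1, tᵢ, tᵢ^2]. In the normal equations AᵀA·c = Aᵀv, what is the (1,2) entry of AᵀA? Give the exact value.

Row 1 ↔ basis 1, column 2 ↔ basis t, so (AᵀA)_{1,2} = Σᵢ t = (1)·(-1) + (1)·(1) + (1)·(2) + (1)·(3) + (1)·(9) + (1)·(10) = 24.

24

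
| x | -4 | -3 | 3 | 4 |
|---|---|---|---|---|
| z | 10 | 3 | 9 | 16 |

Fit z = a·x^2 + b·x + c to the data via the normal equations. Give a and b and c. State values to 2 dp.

Forming AᵀA = [[674, 0, 50]; [0, 50, 0]; [50, 0, 4]] and Aᵀz = [524, 42, 38]ᵀ gives AᵀA·[a, b, c]ᵀ = Aᵀz.
Inverting the 3×3 Gram matrix, [a, b, c]ᵀ = [1, 21/25, -3]ᵀ.

a = 1.00, b = 0.84, c = -3.00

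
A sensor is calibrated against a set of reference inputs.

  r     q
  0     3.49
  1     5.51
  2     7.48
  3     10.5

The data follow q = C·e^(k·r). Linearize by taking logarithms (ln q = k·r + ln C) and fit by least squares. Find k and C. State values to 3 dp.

k = 0.361, C = 3.627

Linearized form: ln q = k·r + ln C. From the 4 transformed points,
Σr = 6.0000, Σ(r)² = 14.0000, Σln q = 7.3201, Σr·ln q = 12.7852.
Normal system: [[14.0000, 6.0000]; [6.0000, 4]]·[k, ln C]ᵀ = [12.7852, 7.3201]ᵀ.
Δ = 14.0000·4 − (6.0000)² = 20.0000; k = (12.7852·4 − 6.0000·7.3201)/20.0000 = 0.36101, ln C = (14.0000·7.3201 − 6.0000·12.7852)/20.0000 = 1.28851, so C = exp(1.28851) = 3.62736.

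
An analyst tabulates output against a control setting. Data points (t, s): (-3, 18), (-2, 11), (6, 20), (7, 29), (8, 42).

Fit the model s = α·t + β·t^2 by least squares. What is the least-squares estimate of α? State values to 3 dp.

With design matrix M, MᵀM = [[162, 1036]; [1036, 7890]] and Mᵀs = [583, 5035]ᵀ.
Eliminating β: 7890·(row 1) − 1036·(row 2) gives 204884·α = 7890·583 − 1036·5035 = -616390, so α = -308195/102442.
Then β = (5035 − 1036·(-308195/102442))/7890 = 105841/102442.

α = -3.008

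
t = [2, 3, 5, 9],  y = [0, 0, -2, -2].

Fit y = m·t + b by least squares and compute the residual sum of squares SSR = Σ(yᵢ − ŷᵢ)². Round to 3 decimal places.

SSR = 1.183

The normal equations are: 119·m + 19·b = -28;  19·m + 4·b = -4.
Determinant 119·4 − 19² = 115.
m = ((-28)·4 − 19·(-4))/115 = -36/115; b = (119·(-4) − 19·(-28))/115 = 56/115.
Residuals: 16/115, 52/115, -106/115, 38/115; SSR = 136/115.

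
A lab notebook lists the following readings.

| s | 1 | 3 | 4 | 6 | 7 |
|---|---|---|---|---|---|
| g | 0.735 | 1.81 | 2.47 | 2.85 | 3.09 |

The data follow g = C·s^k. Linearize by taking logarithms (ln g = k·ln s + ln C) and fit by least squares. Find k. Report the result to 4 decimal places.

k = 0.7513

Linearized form: ln g = k·ln s + ln C. From the 5 transformed points,
AᵀA = [[10.1257, 6.2226]; [6.2226, 5]], rhs = [5.9772, 3.3652]ᵀ  (here Σln s = 6.2226, Σ(ln s)² = 10.1257, Σln g = 3.3652, Σln s·ln g = 5.9772).
Δ = 10.1257·5 − (6.2226)² = 11.9082; k = (5.9772·5 − 6.2226·3.3652)/11.9082 = 0.75126, ln C = (10.1257·3.3652 − 6.2226·5.9772)/11.9082 = -0.26193.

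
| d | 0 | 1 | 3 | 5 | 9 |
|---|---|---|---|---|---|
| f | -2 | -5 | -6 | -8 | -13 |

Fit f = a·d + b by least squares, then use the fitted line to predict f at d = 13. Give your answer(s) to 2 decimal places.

With design matrix M, MᵀM = [[116, 18]; [18, 5]] and Mᵀf = [-180, -34]ᵀ.
Determinant 116·5 − 18² = 256.
a = ((-180)·5 − 18·(-34))/256 = -9/8; b = (116·(-34) − 18·(-180))/256 = -11/4.
At d = 13: f̂ = (-9/8)·(13) + (-11/4)·(1) = -139/8.

f̂ = -17.38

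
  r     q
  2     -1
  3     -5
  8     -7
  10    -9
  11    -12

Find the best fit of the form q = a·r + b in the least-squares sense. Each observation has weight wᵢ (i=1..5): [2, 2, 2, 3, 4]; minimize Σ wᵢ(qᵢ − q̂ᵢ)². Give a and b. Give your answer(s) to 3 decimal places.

a = -0.990, b = -0.154

Sums needed: Σwᵢ·r·r = 938, Σwᵢ·r = 100, Σwᵢ·1 = 13.
And Σwᵢ·r·q = -944, Σwᵢ·q = -101.
So MᵀWM·[a, b]ᵀ = MᵀWq: [[938, 100]; [100, 13]]·[a, b]ᵀ = [-944, -101]ᵀ.
det = 938·13 − 100² = 2194.
a = ((-944)·13 − 100·(-101))/2194 = -1086/1097; b = (938·(-101) − 100·(-944))/2194 = -169/1097.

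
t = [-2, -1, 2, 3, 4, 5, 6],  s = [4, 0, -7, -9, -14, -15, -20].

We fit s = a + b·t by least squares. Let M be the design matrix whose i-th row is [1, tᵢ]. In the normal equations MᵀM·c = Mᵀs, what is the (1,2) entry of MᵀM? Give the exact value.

Row 1 ↔ basis 1, column 2 ↔ basis t, so (MᵀM)_{1,2} = Σᵢ t = (1)·(-2) + (1)·(-1) + (1)·(2) + (1)·(3) + (1)·(4) + (1)·(5) + (1)·(6) = 17.

17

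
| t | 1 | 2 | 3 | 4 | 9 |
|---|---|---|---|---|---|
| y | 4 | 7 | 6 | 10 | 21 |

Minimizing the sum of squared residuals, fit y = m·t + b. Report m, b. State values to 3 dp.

Normal-equation sums: Σt·t = 111, Σt = 19, Σ1 = 5.
Right-hand side: Σt·y = 265, Σy = 48.
Δ = 111·5 − 19² = 194.
m = (265·5 − 19·48)/194 = 413/194; b = (111·48 − 19·265)/194 = 293/194.

m = 2.129, b = 1.510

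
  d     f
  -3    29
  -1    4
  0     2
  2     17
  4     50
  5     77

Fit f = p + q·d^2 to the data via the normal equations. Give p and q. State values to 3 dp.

Compute the Gram sums: Σ1 = 6, Σd^2 = 55, Σd^2·d^2 = 979.
For Xᵀf: Σf = 179, Σd^2·f = 3058.
det = 6·979 − 55² = 2849.
p = (179·979 − 55·3058)/2849 = 641/259; q = (6·3058 − 55·179)/2849 = 773/259.

p = 2.475, q = 2.985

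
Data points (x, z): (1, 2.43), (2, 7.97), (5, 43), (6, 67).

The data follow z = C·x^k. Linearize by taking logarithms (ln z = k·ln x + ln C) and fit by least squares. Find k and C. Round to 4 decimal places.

k = 1.8365, C = 2.3456

Let Y = ln z. Fitting Y = k·ln x + ln C by least squares:
AᵀA = [[6.2811, 4.0943]; [4.0943, 4]], rhs = [15.0260, 10.9295]ᵀ  (here Σln x = 4.0943, Σ(ln x)² = 6.2811, Σln z = 10.9295, Σln x·ln z = 15.0260).
Slope k = (n·Σln x·ln z − Σln x·Σln z)/(n·Σ(ln x)² − (Σln x)²) = (4·15.0260 − 4.0943·10.9295)/8.3609 = 1.83650; ln C = (Σln z − k·Σln x)/n = 0.85255, so C = exp(0.85255) = 2.34561.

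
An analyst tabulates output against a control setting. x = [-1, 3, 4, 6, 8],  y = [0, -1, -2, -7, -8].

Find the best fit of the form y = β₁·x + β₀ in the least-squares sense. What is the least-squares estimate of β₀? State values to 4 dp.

β₀ = 0.3130

Setting ∂/∂β₁ … = 0 gives: 126·β₁ + 20·β₀ = -117;  20·β₁ + 5·β₀ = -18.
(Σx·x = 126, Σx = 20, Σ1 = 5, Σx·y = -117, Σy = -18.)
Δ = 126·5 − 20² = 230.
β₁ = ((-117)·5 − 20·(-18))/230 = -45/46; β₀ = (126·(-18) − 20·(-117))/230 = 36/115.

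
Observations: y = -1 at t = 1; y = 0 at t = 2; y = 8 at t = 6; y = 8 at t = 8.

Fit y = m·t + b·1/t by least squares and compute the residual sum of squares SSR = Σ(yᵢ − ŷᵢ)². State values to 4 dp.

With design matrix A, AᵀA = [[105, 4]; [4, 745/576]] and Aᵀy = [111, 4/3]ᵀ.
Eliminating b: (745/576)·(row 1) − 4·(row 2) gives (23003/192)·m = (745/576)·111 − 4·(4/3) = 8847/64, so m = 26541/23003.
Then b = ((4/3) − 4·(26541/23003))/(745/576) = -58368/23003.
Residuals: 8824/23003, -23898/23003, 34506/23003, -21008/23003; SSR = 99160/23003.

SSR = 4.3107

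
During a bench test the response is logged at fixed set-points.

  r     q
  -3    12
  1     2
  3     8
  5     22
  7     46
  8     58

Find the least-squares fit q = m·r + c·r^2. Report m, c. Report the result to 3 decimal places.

m = -0.641, c = 1.006

AᵀA·[m, c]ᵀ = Aᵀq reads: 157·m + 981·c = 886;  981·m + 7285·c = 6698.
det = 157·7285 − 981² = 181384.
m = (886·7285 − 981·6698)/181384 = -4151/6478; c = (157·6698 − 981·886)/181384 = 6515/6478.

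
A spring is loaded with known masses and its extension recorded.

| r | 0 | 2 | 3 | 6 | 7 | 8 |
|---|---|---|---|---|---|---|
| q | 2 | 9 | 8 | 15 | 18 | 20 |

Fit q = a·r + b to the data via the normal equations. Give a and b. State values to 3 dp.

The normal equations are: 162·a + 26·b = 418;  26·a + 6·b = 72.
(Σr·r = 162, Σr = 26, Σ1 = 6, Σr·q = 418, Σq = 72.)
Eliminating b: 6·(row 1) − 26·(row 2) gives 296·a = 6·418 − 26·72 = 636, so a = 159/74.
Then b = (72 − 26·(159/74))/6 = 199/74.

a = 2.149, b = 2.689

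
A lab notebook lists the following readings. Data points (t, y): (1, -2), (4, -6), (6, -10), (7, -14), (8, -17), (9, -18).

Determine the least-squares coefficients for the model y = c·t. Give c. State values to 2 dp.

c = -1.95

MᵀM·[c]ᵀ = Mᵀy reads: 247·c = -482.
c = (-482)/247 = -1.95142.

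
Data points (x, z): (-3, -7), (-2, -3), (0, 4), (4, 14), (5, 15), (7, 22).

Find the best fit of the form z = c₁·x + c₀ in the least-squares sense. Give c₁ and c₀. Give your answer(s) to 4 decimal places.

c₁ = 2.7706, c₀ = 2.4205

Normal-equation sums: Σx·x = 103, Σx = 11, Σ1 = 6.
For Aᵀz: Σx·z = 312, Σz = 45.
det = 103·6 − 11² = 497.
c₁ = (312·6 − 11·45)/497 = 1377/497; c₀ = (103·45 − 11·312)/497 = 1203/497.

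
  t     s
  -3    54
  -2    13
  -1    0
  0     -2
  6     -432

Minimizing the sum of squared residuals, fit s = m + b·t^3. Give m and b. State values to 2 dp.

Compute the Gram sums: Σ1 = 5, Σt^3 = 180, Σt^3·t^3 = 47450.
For Mᵀs: Σs = -367, Σt^3·s = -94874.
So MᵀM·[m, b]ᵀ = Mᵀs: [[5, 180]; [180, 47450]]·[m, b]ᵀ = [-367, -94874]ᵀ.
Determinant 5·47450 − 180² = 204850.
m = ((-367)·47450 − 180·(-94874))/204850 = -33683/20485; b = (5·(-94874) − 180·(-367))/204850 = -40831/20485.

m = -1.64, b = -1.99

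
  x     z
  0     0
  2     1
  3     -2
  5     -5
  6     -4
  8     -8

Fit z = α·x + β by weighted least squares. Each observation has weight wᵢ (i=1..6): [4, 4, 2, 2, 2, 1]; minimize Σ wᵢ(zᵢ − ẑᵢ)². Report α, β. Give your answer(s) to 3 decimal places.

AᵀWA·[α, β]ᵀ = AᵀWz reads: 220·α + 44·β = -166;  44·α + 15·β = -26.
(Σwᵢ·x·x = 220, Σwᵢ·x = 44, Σwᵢ·1 = 15, Σwᵢ·x·z = -166, Σwᵢ·z = -26.)
Eliminating β: 15·(row 1) − 44·(row 2) gives 1364·α = 15·(-166) − 44·(-26) = -1346, so α = -673/682.
Then β = ((-26) − 44·(-673/682))/15 = 36/31.

α = -0.987, β = 1.161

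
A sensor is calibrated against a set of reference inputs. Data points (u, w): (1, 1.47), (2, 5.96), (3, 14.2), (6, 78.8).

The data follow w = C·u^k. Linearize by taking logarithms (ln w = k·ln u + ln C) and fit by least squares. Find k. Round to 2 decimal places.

Linearized form: ln w = k·ln u + ln C. From the 4 transformed points,
Σln u = 3.5835, Σ(ln u)² = 4.8978, Σln w = 9.1905, Σln u·ln w = 11.9767.
Equations: 4.8978·k + 3.5835·ln C = 11.9767;  3.5835·k + 4·ln C = 9.1905.
Slope k = (n·Σln u·ln w − Σln u·Σln w)/(n·Σ(ln u)² − (Σln u)²) = (4·11.9767 − 3.5835·9.1905)/6.7496 = 2.21825; ln C = (Σln w − k·Σln u)/n = 0.31033.

k = 2.22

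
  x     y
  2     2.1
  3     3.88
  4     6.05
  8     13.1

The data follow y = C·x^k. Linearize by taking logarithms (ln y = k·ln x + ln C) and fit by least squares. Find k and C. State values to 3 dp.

Let Y = ln y. Fitting Y = k·ln x + ln C by least squares:
AᵀA = [[7.9333, 5.2575]; [5.2575, 4]], rhs = [9.8488, 6.4704]ᵀ  (here Σln x = 5.2575, Σ(ln x)² = 7.9333, Σln y = 6.4704, Σln x·ln y = 9.8488).
Solving (det = 4.0919): k = 1.31404, ln C = -0.10953, so C = exp(-0.10953) = 0.89625.

k = 1.314, C = 0.896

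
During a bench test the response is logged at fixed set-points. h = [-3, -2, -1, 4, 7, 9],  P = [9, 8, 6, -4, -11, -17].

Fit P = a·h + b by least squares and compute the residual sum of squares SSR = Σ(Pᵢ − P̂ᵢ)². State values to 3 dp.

SSR = 3.898

Forming AᵀA = [[160, 14]; [14, 6]] and AᵀP = [-295, -9]ᵀ gives AᵀA·[a, b]ᵀ = AᵀP.
Eliminating b: 6·(row 1) − 14·(row 2) gives 764·a = 6·(-295) − 14·(-9) = -1644, so a = -411/191.
Then b = ((-9) − 14·(-411/191))/6 = 1345/382.
Residuals: -373/382, 67/382, 125/382, 415/382, 207/382, -441/382; SSR = 1489/382.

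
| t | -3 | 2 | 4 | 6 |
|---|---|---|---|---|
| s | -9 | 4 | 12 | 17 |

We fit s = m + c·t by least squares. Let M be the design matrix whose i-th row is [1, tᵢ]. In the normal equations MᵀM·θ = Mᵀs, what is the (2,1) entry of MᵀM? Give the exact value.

9

Row 2 ↔ basis t, column 1 ↔ basis 1, so (MᵀM)_{2,1} = Σᵢ t = (-3)·(1) + (2)·(1) + (4)·(1) + (6)·(1) = 9.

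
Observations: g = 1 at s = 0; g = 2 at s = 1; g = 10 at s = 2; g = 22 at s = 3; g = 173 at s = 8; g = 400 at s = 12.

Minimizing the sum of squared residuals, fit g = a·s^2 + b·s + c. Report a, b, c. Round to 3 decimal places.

a = 2.924, b = -1.871, c = 1.259

Compute the Gram sums: Σs^2·s^2 = 24930, Σs^2·s = 2276, Σs^2 = 222, Σs·s = 222, Σs = 26, Σ1 = 6.
For Aᵀg: Σs^2·g = 68912, Σs·g = 6272, Σg = 608.
So AᵀA·[a, b, c]ᵀ = Aᵀg: [[24930, 2276, 222]; [2276, 222, 26]; [222, 26, 6]]·[a, b, c]ᵀ = [68912, 6272, 608]ᵀ.
Solving the 3×3 system (Gaussian elimination) gives a = 14768/5051, b = -9448/5051, c = 6360/5051.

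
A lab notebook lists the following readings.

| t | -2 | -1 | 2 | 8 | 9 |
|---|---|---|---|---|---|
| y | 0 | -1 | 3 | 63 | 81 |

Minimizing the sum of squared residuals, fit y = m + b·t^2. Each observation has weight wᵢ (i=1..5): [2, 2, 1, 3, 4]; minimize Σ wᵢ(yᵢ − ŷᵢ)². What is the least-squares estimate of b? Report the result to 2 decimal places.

b = 1.03

Entries of MᵀWM: Σwᵢ·1 = 12, Σwᵢ·t^2 = 530, Σwᵢ·t^2·t^2 = 38582.
For MᵀWy: Σwᵢ·y = 514, Σwᵢ·t^2·y = 38350.
So MᵀWM·[m, b]ᵀ = MᵀWy: [[12, 530]; [530, 38582]]·[m, b]ᵀ = [514, 38350]ᵀ.
Determinant 12·38582 − 530² = 182084.
m = (514·38582 − 530·38350)/182084 = -123588/45521; b = (12·38350 − 530·514)/182084 = 46945/45521.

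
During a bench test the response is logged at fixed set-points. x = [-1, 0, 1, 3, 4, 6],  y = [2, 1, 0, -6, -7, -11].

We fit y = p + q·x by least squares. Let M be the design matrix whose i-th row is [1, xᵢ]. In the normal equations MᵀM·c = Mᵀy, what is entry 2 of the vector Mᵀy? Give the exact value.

-114

Entry 2 ↔ basis x, so (Mᵀy)_{2} = Σᵢ (x)·yᵢ = (-1)·(2) + (0)·(1) + (1)·(0) + (3)·(-6) + (4)·(-7) + (6)·(-11) = -114.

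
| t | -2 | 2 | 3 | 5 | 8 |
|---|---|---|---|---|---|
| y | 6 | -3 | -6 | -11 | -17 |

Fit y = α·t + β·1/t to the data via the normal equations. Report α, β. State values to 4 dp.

Normal-equation sums: Σt·t = 106, Σt·1/t = 5, Σ1/t·1/t = 9601/14400.
For Xᵀy: Σt·y = -227, Σ1/t·y = -433/40.
XᵀX·[α, β]ᵀ = Xᵀy becomes [[106, 5]; [5, 9601/14400]]·[α, β]ᵀ = [-227, -433/40]ᵀ.
Determinant 106·(9601/14400) − 5² = 328853/7200.
α = ((-227)·(9601/14400) − 5·(-433/40))/(328853/7200) = -1400027/657706; β = (106·(-433/40) − 5·(-227))/(328853/7200) = -89640/328853.

α = -2.1287, β = -0.2726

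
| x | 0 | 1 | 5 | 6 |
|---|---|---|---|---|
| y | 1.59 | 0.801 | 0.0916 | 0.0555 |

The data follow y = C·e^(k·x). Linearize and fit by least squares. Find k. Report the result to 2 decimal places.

k = -0.55

With ln yᵢ as the transformed response and xᵢ as the regressor:
Over the data: Σx = 12.0000, Σ(x)² = 62.0000, Σln y = -5.0399, Σx·ln y = -29.5217.
Normal system: [[62.0000, 12.0000]; [12.0000, 4]]·[k, ln C]ᵀ = [-29.5217, -5.0399]ᵀ.
Δ = 62.0000·4 − (12.0000)² = 104.0000; k = (-29.5217·4 − 12.0000·-5.0399)/104.0000 = -0.55393, ln C = (62.0000·-5.0399 − 12.0000·-29.5217)/104.0000 = 0.40183.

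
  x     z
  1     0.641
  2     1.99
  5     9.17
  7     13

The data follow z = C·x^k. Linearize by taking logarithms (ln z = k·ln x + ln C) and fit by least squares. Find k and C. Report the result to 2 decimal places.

Taking logs, ln z = k·ln x + ln C, so regress ln z on ln x.
Σln x = 4.2485, Σ(ln x)² = 6.8573, Σln z = 5.0243, Σln x·ln z = 9.0346.
Equations: 6.8573·k + 4.2485·ln C = 9.0346;  4.2485·k + 4·ln C = 5.0243.
Solving (det = 9.3795): k = 1.57711, ln C = -0.41901, so C = exp(-0.41901) = 0.65770.

k = 1.58, C = 0.66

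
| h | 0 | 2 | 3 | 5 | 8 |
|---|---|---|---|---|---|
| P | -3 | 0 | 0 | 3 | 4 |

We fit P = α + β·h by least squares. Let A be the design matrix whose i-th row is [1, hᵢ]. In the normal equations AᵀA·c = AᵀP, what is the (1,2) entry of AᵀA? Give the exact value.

Row 1 ↔ basis 1, column 2 ↔ basis h, so (AᵀA)_{1,2} = Σᵢ h = (1)·(0) + (1)·(2) + (1)·(3) + (1)·(5) + (1)·(8) = 18.

18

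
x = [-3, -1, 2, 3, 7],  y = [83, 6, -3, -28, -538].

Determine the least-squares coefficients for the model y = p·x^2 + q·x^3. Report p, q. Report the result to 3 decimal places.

p = 3.124, q = -2.015

MᵀM·[p, q]ᵀ = Mᵀy reads: 2580·p + 16838·q = -25873;  16838·p + 119172·q = -187561.
Δ = 2580·119172 − 16838² = 23945516.
p = ((-25873)·119172 − 16838·(-187561))/23945516 = 37407481/11972758; q = (2580·(-187561) − 16838·(-25873))/23945516 = -24128903/11972758.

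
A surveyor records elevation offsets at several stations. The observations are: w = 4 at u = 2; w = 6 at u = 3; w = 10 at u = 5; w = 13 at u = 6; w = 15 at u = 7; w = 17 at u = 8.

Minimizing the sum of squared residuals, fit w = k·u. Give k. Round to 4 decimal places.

Setting ∂/∂k … = 0 gives: 187·k = 395.
(Σu·u = 187, Σu·w = 395.)
k = 395/187 = 2.1123.

k = 2.1123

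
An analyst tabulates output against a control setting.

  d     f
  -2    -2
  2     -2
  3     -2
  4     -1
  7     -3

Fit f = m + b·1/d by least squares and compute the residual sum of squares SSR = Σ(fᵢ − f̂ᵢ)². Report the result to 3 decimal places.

SSR = 1.980

Normal-equation sums: Σ1 = 5, Σ1/d = 61/84, Σ1/d·1/d = 4897/7056.
And Σf = -10, Σ1/d·f = -113/84.
Determinant 5·(4897/7056) − (61/84)² = 5191/1764.
m = ((-10)·(4897/7056) − (61/84)·(-113/84))/(5191/1764) = -42077/20764; b = (5·(-113/84) − (61/84)·(-10))/(5191/1764) = 945/5191.
Residuals: 2439/20764, -1341/20764, -711/20764, 5092/5191, -20755/20764; SSR = 41123/20764.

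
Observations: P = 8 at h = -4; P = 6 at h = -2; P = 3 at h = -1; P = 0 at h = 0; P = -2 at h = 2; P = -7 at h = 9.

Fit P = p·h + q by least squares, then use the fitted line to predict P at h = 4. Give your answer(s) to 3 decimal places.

With design matrix M, MᵀM = [[106, 4]; [4, 6]] and MᵀP = [-114, 8]ᵀ.
det = 106·6 − 4² = 620.
p = ((-114)·6 − 4·8)/620 = -179/155; q = (106·8 − 4·(-114))/620 = 326/155.
At h = 4: P̂ = (-179/155)·(4) + (326/155)·(1) = -78/31.

P̂ = -2.516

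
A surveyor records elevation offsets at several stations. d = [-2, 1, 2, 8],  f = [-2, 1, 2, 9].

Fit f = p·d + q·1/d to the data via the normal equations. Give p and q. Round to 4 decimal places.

p = 1.1228, q = -0.2417

Sums needed: Σd·d = 73, Σd·1/d = 4, Σ1/d·1/d = 97/64.
For Aᵀf: Σd·f = 81, Σ1/d·f = 33/8.
So AᵀA·[p, q]ᵀ = Aᵀf: [[73, 4]; [4, 97/64]]·[p, q]ᵀ = [81, 33/8]ᵀ.
Eliminating q: (97/64)·(row 1) − 4·(row 2) gives (6057/64)·p = (97/64)·81 − 4·(33/8) = 6801/64, so p = 2267/2019.
Then q = ((33/8) − 4·(2267/2019))/(97/64) = -488/2019.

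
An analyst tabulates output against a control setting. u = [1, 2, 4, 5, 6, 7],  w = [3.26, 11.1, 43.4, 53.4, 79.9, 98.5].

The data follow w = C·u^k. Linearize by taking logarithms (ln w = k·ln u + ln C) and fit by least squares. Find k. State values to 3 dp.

k = 1.767

Let Y = ln w. Fitting Y = k·ln u + ln C by least squares:
Over the data: Σln u = 7.4265, Σ(ln u)² = 11.9895, Σln w = 20.3078, Σln u·ln w = 30.0785.
Normal system: [[11.9895, 7.4265]; [7.4265, 6]]·[k, ln C]ᵀ = [30.0785, 20.3078]ᵀ.
Slope k = (n·Σln u·ln w − Σln u·Σln w)/(n·Σ(ln u)² − (Σln u)²) = (6·30.0785 − 7.4265·20.3078)/16.7835 = 1.76687; ln C = (Σln w − k·Σln u)/n = 1.19767.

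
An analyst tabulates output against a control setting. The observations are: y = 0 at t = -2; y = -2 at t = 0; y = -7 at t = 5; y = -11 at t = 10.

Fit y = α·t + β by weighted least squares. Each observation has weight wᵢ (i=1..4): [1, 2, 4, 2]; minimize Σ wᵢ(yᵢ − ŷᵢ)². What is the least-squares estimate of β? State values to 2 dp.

β = -2.12

The normal equations are: 304·α + 38·β = -360;  38·α + 9·β = -54.
(Σwᵢ·t·t = 304, Σwᵢ·t = 38, Σwᵢ·1 = 9, Σwᵢ·t·y = -360, Σwᵢ·y = -54.)
Δ = 304·9 − 38² = 1292.
α = ((-360)·9 − 38·(-54))/1292 = -297/323; β = (304·(-54) − 38·(-360))/1292 = -36/17.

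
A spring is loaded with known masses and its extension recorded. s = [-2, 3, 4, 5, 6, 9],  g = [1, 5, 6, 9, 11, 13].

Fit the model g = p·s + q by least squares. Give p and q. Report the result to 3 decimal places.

Sums needed: Σs·s = 171, Σs = 25, Σ1 = 6.
And Σs·g = 265, Σg = 45.
AᵀA·[p, q]ᵀ = Aᵀg becomes [[171, 25]; [25, 6]]·[p, q]ᵀ = [265, 45]ᵀ.
Eliminating q: 6·(row 1) − 25·(row 2) gives 401·p = 6·265 − 25·45 = 465, so p = 465/401.
Then q = (45 − 25·(465/401))/6 = 1070/401.

p = 1.160, q = 2.668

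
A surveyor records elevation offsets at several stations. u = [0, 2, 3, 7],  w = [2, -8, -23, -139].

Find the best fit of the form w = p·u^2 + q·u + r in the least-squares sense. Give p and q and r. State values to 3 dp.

p = -2.979, q = 0.689, r = 2.103

The normal system MᵀM·[p, q, r]ᵀ = Mᵀw is [[2498, 378, 62]; [378, 62, 12]; [62, 12, 4]]·[p, q, r]ᵀ = [-7050, -1058, -168]ᵀ.
Inverting the 3×3 Gram matrix, [p, q, r]ᵀ = [-4614/1549, 1067/1549, 3258/1549]ᵀ.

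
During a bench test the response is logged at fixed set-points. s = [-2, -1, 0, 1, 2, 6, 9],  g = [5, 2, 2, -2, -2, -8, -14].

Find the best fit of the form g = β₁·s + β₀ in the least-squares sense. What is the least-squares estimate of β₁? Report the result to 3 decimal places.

β₁ = -1.640

Forming MᵀM = [[127, 15]; [15, 7]] and Mᵀg = [-192, -17]ᵀ gives MᵀM·[β₁, β₀]ᵀ = Mᵀg.
Eliminating β₀: 7·(row 1) − 15·(row 2) gives 664·β₁ = 7·(-192) − 15·(-17) = -1089, so β₁ = -1089/664.
Then β₀ = ((-17) − 15·(-1089/664))/7 = 721/664.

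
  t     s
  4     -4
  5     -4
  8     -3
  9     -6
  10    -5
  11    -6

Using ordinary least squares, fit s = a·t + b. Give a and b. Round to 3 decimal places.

a = -0.275, b = -2.515

The normal system AᵀA·[a, b]ᵀ = Aᵀs is [[407, 47]; [47, 6]]·[a, b]ᵀ = [-230, -28]ᵀ.
Eliminating b: 6·(row 1) − 47·(row 2) gives 233·a = 6·(-230) − 47·(-28) = -64, so a = -64/233.
Then b = ((-28) − 47·(-64/233))/6 = -586/233.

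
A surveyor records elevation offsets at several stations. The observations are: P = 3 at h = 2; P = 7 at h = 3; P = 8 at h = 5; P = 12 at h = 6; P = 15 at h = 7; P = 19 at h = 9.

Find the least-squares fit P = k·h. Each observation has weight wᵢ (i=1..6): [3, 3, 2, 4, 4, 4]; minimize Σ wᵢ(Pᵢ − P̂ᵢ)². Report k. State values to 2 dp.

k = 2.06

With design matrix M, MᵀWM = [[753]] and MᵀWP = [1553]ᵀ.
Hence k = 1553 / 753 ≈ 2.06242.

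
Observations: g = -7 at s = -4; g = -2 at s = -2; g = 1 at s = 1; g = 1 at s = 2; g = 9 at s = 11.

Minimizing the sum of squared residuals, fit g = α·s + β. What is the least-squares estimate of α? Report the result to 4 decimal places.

Compute the Gram sums: Σs·s = 146, Σs = 8, Σ1 = 5.
Moment sums: Σs·g = 134, Σg = 2.
So XᵀX·[α, β]ᵀ = Xᵀg: [[146, 8]; [8, 5]]·[α, β]ᵀ = [134, 2]ᵀ.
Δ = 146·5 − 8² = 666.
α = (134·5 − 8·2)/666 = 109/111; β = (146·2 − 8·134)/666 = -130/111.

α = 0.9820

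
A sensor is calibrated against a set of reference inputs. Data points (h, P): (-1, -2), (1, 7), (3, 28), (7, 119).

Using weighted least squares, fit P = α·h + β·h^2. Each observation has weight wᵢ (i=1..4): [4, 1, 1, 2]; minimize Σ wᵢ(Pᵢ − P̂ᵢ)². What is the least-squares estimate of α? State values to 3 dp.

α = 3.900

The normal system XᵀWX·[α, β]ᵀ = XᵀWP is [[112, 710]; [710, 4888]]·[α, β]ᵀ = [1765, 11913]ᵀ.
det = 112·4888 − 710² = 43356.
α = (1765·4888 − 710·11913)/43356 = 84545/21678; β = (112·11913 − 710·1765)/43356 = 40553/21678.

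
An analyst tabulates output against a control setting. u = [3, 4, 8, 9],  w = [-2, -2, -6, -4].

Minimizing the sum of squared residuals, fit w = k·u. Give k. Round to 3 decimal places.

k = -0.576

Forming MᵀM = [[170]] and Mᵀw = [-98]ᵀ gives MᵀM·[k]ᵀ = Mᵀw.
Hence k = -98 / 170 ≈ -0.576471.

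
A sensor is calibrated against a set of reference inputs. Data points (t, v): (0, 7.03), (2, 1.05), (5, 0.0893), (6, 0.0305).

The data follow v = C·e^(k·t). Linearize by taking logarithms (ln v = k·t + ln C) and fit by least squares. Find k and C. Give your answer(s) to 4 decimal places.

k = -0.8890, C = 6.7698

Linearized form: ln v = k·t + ln C. From the 4 transformed points,
Σt = 13.0000, Σ(t)² = 65.0000, Σln v = -3.9068, Σt·ln v = -32.9214.
Equations: 65.0000·k + 13.0000·ln C = -32.9214;  13.0000·k + 4·ln C = -3.9068.
Slope k = (n·Σt·ln v − Σt·Σln v)/(n·Σ(t)² − (Σt)²) = (4·-32.9214 − 13.0000·-3.9068)/91.0000 = -0.88898; ln C = (Σln v − k·Σt)/n = 1.91248, so C = exp(1.91248) = 6.76983.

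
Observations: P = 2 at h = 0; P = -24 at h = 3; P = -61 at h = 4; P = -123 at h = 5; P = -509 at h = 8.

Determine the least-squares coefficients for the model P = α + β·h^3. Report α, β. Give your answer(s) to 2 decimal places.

α = 2.46, β = -1.00

The normal equations are: 5·α + 728·β = -715;  728·α + 282594·β = -280535.
Determinant 5·282594 − 728² = 882986.
α = ((-715)·282594 − 728·(-280535))/882986 = 83645/33961; β = (5·(-280535) − 728·(-715))/882986 = -882155/882986.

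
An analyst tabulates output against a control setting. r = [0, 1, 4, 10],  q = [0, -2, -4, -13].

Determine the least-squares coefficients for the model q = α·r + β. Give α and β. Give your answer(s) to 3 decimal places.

α = -1.263, β = -0.012

Entries of AᵀA: Σr·r = 117, Σr = 15, Σ1 = 4.
Moment sums: Σr·q = -148, Σq = -19.
So AᵀA·[α, β]ᵀ = Aᵀq: [[117, 15]; [15, 4]]·[α, β]ᵀ = [-148, -19]ᵀ.
Eliminating β: 4·(row 1) − 15·(row 2) gives 243·α = 4·(-148) − 15·(-19) = -307, so α = -307/243.
Then β = ((-19) − 15·(-307/243))/4 = -1/81.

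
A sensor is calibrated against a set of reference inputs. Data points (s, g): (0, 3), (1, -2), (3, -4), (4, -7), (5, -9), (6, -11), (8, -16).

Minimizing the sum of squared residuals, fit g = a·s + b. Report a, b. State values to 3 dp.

a = -2.210, b = 1.954

Normal-equation sums: Σs·s = 151, Σs = 27, Σ1 = 7.
And Σs·g = -281, Σg = -46.
Normal equations: [[151, 27]; [27, 7]]·[a, b]ᵀ = [-281, -46]ᵀ.
det = 151·7 − 27² = 328.
a = ((-281)·7 − 27·(-46))/328 = -725/328; b = (151·(-46) − 27·(-281))/328 = 641/328.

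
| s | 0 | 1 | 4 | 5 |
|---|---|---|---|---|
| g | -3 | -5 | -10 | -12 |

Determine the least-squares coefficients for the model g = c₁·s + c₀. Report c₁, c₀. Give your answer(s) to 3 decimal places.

c₁ = -1.765, c₀ = -3.088

Entries of AᵀA: Σs·s = 42, Σs = 10, Σ1 = 4.
And Σs·g = -105, Σg = -30.
Δ = 42·4 − 10² = 68.
c₁ = ((-105)·4 − 10·(-30))/68 = -30/17; c₀ = (42·(-30) − 10·(-105))/68 = -105/34.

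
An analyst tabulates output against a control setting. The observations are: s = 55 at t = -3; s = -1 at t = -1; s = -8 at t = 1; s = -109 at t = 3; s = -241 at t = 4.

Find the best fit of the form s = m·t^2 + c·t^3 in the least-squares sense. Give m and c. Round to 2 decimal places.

m = -2.99, c = -3.02

From the data, Σt^2·t^2 = 420, Σt^2·t^3 = 1024, Σt^3·t^3 = 5556.
Moment sums: Σt^2·s = -4351, Σt^3·s = -19859.
XᵀX·[m, c]ᵀ = Xᵀs becomes [[420, 1024]; [1024, 5556]]·[m, c]ᵀ = [-4351, -19859]ᵀ.
Determinant 420·5556 − 1024² = 1284944.
m = ((-4351)·5556 − 1024·(-19859))/1284944 = -959635/321236; c = (420·(-19859) − 1024·(-4351))/1284944 = -971339/321236.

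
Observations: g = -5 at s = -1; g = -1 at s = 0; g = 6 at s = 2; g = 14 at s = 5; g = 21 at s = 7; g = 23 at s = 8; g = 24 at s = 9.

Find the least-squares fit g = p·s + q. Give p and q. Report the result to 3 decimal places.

p = 2.961, q = -0.976

From the data, Σs·s = 224, Σs = 30, Σ1 = 7.
Moment sums: Σs·g = 634, Σg = 82.
Δ = 224·7 − 30² = 668.
p = (634·7 − 30·82)/668 = 989/334; q = (224·82 − 30·634)/668 = -163/167.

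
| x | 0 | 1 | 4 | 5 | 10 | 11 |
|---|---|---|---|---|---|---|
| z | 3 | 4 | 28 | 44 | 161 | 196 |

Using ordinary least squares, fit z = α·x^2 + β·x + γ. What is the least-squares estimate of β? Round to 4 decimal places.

β = 0.1712

Sums needed: Σx^2·x^2 = 25523, Σx^2·x = 2521, Σx^2 = 263, Σx·x = 263, Σx = 31, Σ1 = 6.
And Σx^2·z = 41368, Σx·z = 4102, Σz = 436.
So MᵀM·[α, β, γ]ᵀ = Mᵀz: [[25523, 2521, 263]; [2521, 263, 31]; [263, 31, 6]]·[α, β, γ]ᵀ = [41368, 4102, 436]ᵀ.
Row-reducing yields α = 418481/265512, β = 45467/265512, γ = 119257/44252.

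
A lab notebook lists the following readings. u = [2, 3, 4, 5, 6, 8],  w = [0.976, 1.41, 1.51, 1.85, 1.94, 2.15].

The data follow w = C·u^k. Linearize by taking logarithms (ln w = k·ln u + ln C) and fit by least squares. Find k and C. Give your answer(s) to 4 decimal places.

k = 0.5627, C = 0.7050

Let Y = ln w. Fitting Y = k·ln u + ln C by least squares:
Σln u = 8.6587, Σ(ln u)² = 13.7340, Σln w = 2.7747, Σln u·ln w = 4.7012.
Equations: 13.7340·k + 8.6587·ln C = 4.7012;  8.6587·k + 6·ln C = 2.7747.
Slope k = (n·Σln u·ln w − Σln u·Σln w)/(n·Σ(ln u)² − (Σln u)²) = (6·4.7012 − 8.6587·2.7747)/7.4309 = 0.56269; ln C = (Σln w − k·Σln u)/n = -0.34957, so C = exp(-0.34957) = 0.70499.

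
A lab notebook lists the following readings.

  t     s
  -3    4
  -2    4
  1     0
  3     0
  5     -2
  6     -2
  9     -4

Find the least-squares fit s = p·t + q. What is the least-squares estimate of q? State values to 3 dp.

Sums needed: Σt·t = 165, Σt = 19, Σ1 = 7.
For Xᵀs: Σt·s = -78, Σs = 0.
det = 165·7 − 19² = 794.
p = ((-78)·7 − 19·0)/794 = -273/397; q = (165·0 − 19·(-78))/794 = 741/397.

q = 1.866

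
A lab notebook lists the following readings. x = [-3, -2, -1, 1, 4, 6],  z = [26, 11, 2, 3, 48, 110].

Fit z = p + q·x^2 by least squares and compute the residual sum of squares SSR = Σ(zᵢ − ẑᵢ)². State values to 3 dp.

Setting ∂/∂p … = 0 gives: 6·p + 67·q = 200;  67·p + 1651·q = 5011.
Δ = 6·1651 − 67² = 5417.
p = (200·1651 − 67·5011)/5417 = -5537/5417; q = (6·5011 − 67·200)/5417 = 16666/5417.
Residuals: -3615/5417, -1540/5417, -295/5417, 5122/5417, -1103/5417, 1431/5417; SSR = 8312/5417.

SSR = 1.534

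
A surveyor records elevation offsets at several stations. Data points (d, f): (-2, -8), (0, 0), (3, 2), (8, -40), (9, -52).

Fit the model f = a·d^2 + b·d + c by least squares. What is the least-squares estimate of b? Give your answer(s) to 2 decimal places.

From the data, Σd^2·d^2 = 10754, Σd^2·d = 1260, Σd^2 = 158, Σd·d = 158, Σd = 18, Σ1 = 5.
For Mᵀf: Σd^2·f = -6786, Σd·f = -766, Σf = -98.
Solving the 3×3 system (Gaussian elimination) gives a = -5599/5691, b = 5431/1897, c = 6730/5691.

b = 2.86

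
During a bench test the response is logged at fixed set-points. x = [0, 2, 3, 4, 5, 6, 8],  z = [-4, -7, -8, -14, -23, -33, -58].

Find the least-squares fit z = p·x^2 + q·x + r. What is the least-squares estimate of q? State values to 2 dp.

q = 1.45

Entries of AᵀA: Σx^2·x^2 = 6370, Σx^2·x = 952, Σx^2 = 154, Σx·x = 154, Σx = 28, Σ1 = 7.
Right-hand side: Σx^2·z = -5799, Σx·z = -871, Σz = -147.
AᵀA·[p, q, r]ᵀ = Aᵀz becomes [[6370, 952, 154]; [952, 154, 28]; [154, 28, 7]]·[p, q, r]ᵀ = [-5799, -871, -147]ᵀ.
Inverting the 3×3 Gram matrix, [p, q, r]ᵀ = [-43/42, 61/42, -30/7]ᵀ.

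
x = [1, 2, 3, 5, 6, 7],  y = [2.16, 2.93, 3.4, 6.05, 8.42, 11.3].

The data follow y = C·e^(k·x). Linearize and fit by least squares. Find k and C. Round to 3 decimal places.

With ln yᵢ as the transformed response and xᵢ as the regressor:
Σx = 24.0000, Σ(x)² = 124.0000, Σln y = 9.4244, Σx·ln y = 45.3490.
Normal system: [[124.0000, 24.0000]; [24.0000, 6]]·[k, ln C]ᵀ = [45.3490, 9.4244]ᵀ.
Slope k = (n·Σx·ln y − Σx·Σln y)/(n·Σ(x)² − (Σx)²) = (6·45.3490 − 24.0000·9.4244)/168.0000 = 0.27327; ln C = (Σln y − k·Σx)/n = 0.47764, so C = exp(0.47764) = 1.61227.

k = 0.273, C = 1.612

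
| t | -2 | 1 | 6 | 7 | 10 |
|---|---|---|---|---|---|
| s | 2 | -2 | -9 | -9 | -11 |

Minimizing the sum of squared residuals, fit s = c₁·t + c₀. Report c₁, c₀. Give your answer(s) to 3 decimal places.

c₁ = -1.131, c₀ = -0.824

Normal-equation sums: Σt·t = 190, Σt = 22, Σ1 = 5.
And Σt·s = -233, Σs = -29.
MᵀM·[c₁, c₀]ᵀ = Mᵀs becomes [[190, 22]; [22, 5]]·[c₁, c₀]ᵀ = [-233, -29]ᵀ.
Determinant 190·5 − 22² = 466.
c₁ = ((-233)·5 − 22·(-29))/466 = -527/466; c₀ = (190·(-29) − 22·(-233))/466 = -192/233.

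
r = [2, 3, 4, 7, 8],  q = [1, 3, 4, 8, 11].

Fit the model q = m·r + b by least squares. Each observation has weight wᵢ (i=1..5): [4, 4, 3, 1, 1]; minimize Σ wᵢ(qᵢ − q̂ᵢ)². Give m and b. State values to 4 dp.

Setting ∂/∂m … = 0 gives: 213·m + 47·b = 236;  47·m + 13·b = 47.
(Σwᵢ·r·r = 213, Σwᵢ·r = 47, Σwᵢ·1 = 13, Σwᵢ·r·q = 236, Σwᵢ·q = 47.)
det = 213·13 − 47² = 560.
m = (236·13 − 47·47)/560 = 859/560; b = (213·47 − 47·236)/560 = -1081/560.

m = 1.5339, b = -1.9304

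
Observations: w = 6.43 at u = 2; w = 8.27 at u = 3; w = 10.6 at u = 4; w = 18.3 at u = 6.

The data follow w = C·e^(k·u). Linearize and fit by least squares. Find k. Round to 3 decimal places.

k = 0.262

Let Y = ln w. Fitting Y = k·u + ln C by least squares:
AᵀA = [[65.0000, 15.0000]; [15.0000, 4]], rhs = [36.9447, 9.2414]ᵀ  (here Σu = 15.0000, Σ(u)² = 65.0000, Σln w = 9.2414, Σu·ln w = 36.9447).
Slope k = (n·Σu·ln w − Σu·Σln w)/(n·Σ(u)² − (Σu)²) = (4·36.9447 − 15.0000·9.2414)/35.0000 = 0.26166; ln C = (Σln w − k·Σu)/n = 1.32910.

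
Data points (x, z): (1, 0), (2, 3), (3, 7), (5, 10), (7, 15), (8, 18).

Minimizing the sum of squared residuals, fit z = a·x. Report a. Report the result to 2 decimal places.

With design matrix M, MᵀM = [[152]] and Mᵀz = [326]ᵀ.
a = 326/152 = 2.14474.

a = 2.14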